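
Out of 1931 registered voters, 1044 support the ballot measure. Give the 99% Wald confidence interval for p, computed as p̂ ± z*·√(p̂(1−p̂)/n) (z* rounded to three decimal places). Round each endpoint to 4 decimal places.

p̂ = 1044/1931 = 0.54065.
Standard error of p̂: √(0.248347/1931) = √0.000128611 = 0.011341.
For 99% confidence, z* = 2.576.
Margin = 2.576·0.011341 = 0.02921.
CI: 0.54065 ± 0.02921 = (0.5114, 0.5699).

(0.5114, 0.5699)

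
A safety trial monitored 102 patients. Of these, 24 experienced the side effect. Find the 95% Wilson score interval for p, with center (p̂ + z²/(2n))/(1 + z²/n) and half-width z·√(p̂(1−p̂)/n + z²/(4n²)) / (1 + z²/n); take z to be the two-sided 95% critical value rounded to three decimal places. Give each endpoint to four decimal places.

(0.1635, 0.3263)

Here p̂ = 24/102 = 0.23529 and z = 1.960 (z² = 3.841600).
1 + z²/n = 1.037663.
Center = (0.23529 + 0.018831)/1.037663 = 0.24490.
Radicand: p̂(1−p̂)/n + z²/(4n²) = 0.001764027 + 0.000092311 = 0.001856338.
Half-width = z·√(radicand)/denom = 1.960·0.043085/1.037663 = 0.08138.
CI: 0.24490 ± 0.08138 = (0.1635, 0.3263).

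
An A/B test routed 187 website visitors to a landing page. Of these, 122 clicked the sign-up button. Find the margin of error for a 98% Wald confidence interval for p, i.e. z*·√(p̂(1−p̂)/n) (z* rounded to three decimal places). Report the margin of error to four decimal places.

With x = 122 successes in n = 187, p̂ = 0.65241.
Standard error of p̂: √(0.226772/187) = √0.001212686 = 0.034824.
z* = 2.326 at the 98% level.
So ME = 0.0810.

ME = 0.0810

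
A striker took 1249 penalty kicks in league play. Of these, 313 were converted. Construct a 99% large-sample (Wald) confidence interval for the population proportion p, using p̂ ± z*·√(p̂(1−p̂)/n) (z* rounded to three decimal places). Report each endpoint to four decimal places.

Sample proportion p̂ = 313/1249 = 0.25060.
Standard error of p̂: √(0.187800/1249) = √0.000150360 = 0.012262.
For 99% confidence, z* = 2.576.
Margin = 2.576·0.012262 = 0.03159.
So the interval runs from 0.2190 to 0.2822.

(0.2190, 0.2822)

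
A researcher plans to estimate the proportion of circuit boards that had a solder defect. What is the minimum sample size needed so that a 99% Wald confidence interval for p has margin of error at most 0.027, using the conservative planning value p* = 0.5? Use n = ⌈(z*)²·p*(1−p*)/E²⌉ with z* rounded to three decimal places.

n = 2276

The 99% critical value is z* = 2.576.
p*(1−p*) = 0.2500.
(z*)²·p*(1−p*)/E² = 6.635776·0.2500/0.000729 = 2275.643.
⌈2275.643⌉ = 2276.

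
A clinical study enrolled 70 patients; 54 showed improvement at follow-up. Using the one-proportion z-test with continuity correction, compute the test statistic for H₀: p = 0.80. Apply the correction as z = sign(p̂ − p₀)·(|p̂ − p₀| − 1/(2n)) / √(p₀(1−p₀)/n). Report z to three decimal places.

The sample proportion is 54/70 = 0.77143. p̂ − p₀ = -0.028571.
Continuity correction 1/(2n) = 1/140 = 0.007143.
Corrected numerator: |-0.028571| − 0.007143 = 0.021428.
Null standard error: √(0.80·0.20/70) = √0.002285714 = 0.047809.
z = −0.021428/0.047809 = -0.448.

z = -0.448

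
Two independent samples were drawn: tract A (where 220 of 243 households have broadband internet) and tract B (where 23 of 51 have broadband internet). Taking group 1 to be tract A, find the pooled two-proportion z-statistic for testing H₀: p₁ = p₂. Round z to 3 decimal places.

z = 7.791

p̂₁ = 220/243 = 0.90535, p̂₂ = 23/51 = 0.45098.
Pooling: p̂ = 243/294 = 0.82653.
Pooled SE = √[0.1433778·0.02372307] ≈ 0.058321.
z = (p̂₁ − p̂₂)/SE = (0.90535 − 0.45098)/0.058321 = 0.45437/0.058321 = 7.791.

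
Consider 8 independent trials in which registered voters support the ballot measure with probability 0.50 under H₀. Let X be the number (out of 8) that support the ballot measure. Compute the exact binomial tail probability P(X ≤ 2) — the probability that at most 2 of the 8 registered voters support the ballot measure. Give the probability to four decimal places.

X ~ Binomial(n=8, p=0.50).
P(X ≤ 2) = C(8,0)·0.50^0·0.50^8 + C(8,1)·0.50^1·0.50^7 + C(8,2)·0.50^2·0.50^6.
= 0.003906 + 0.031250 + 0.109375 = 0.1445.

P = 0.1445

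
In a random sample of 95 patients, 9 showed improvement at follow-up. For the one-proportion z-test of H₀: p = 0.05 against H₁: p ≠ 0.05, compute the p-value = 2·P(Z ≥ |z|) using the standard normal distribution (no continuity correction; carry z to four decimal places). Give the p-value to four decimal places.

With x = 9 successes in n = 95, p̂ = 0.09474.
SE₀ = √(0.05·0.95/95) = 0.022361.
z = (p̂ − p₀)/SE = (9/95 − 0.05)/0.022361 ≈ 2.0007.
p-value = 2·P(Z ≥ |z|) with z = 2.0007 → 0.0454.

p-value = 0.0454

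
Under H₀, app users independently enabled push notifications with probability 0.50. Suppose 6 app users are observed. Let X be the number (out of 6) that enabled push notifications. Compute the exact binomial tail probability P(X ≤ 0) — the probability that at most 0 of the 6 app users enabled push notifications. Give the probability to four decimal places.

X is binomial with n = 6 and p = 0.50.
P(X ≤ 0) = C(6,0)·0.50^0·0.50^6.
= 0.015625 = 0.0156.

P = 0.0156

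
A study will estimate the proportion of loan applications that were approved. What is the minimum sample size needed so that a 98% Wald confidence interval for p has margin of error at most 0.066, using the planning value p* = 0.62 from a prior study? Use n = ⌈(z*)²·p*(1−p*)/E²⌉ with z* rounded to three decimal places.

z* = 2.326 at the 98% level.
p*(1−p*) = 0.2356.
(z*)²·p*(1−p*)/E² = 5.410276·0.2356/0.004356 = 292.622.
⌈292.622⌉ = 293.

n = 293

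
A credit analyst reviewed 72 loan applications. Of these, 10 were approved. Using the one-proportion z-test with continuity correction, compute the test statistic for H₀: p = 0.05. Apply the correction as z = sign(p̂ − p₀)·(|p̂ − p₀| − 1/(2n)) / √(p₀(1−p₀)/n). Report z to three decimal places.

Sample proportion p̂ = 10/72 = 0.13889. p̂ − p₀ = 0.088889.
Continuity correction 1/(2n) = 1/144 = 0.006944.
Corrected numerator: |0.088889| − 0.006944 = 0.081945.
Null standard error: √(0.05·0.95/72) = √0.000659722 = 0.025685.
z = (+)0.081945/0.025685 = 3.190.

z = 3.190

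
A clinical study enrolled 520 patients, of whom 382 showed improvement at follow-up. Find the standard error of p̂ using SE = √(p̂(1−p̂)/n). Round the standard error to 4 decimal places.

Sample proportion p̂ = 382/520 = 0.73462.
p̂(1−p̂) = 0.194953.
Dividing by n and taking the root: √0.000374910 = 0.0194.

SE = 0.0194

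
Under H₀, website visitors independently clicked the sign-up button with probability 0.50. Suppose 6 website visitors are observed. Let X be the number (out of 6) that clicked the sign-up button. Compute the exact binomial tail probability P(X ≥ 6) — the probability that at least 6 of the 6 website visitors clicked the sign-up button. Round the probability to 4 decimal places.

X is binomial with n = 6 and p = 0.50.
P(X ≥ 6) = C(6,6)·0.50^6·0.50^0.
= 0.015625 = 0.0156.

P = 0.0156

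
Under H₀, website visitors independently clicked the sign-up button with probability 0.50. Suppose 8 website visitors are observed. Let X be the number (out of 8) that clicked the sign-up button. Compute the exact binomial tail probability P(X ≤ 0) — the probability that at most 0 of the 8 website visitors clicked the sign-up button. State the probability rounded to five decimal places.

X ~ Binomial(n=8, p=0.50).
P(X ≤ 0) = C(8,0)·0.50^0·0.50^8.
= 0.003906 = 0.00391.

P = 0.00391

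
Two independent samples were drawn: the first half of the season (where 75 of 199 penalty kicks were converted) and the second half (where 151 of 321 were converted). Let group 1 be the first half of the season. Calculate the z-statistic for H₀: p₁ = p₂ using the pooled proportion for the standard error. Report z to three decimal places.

z = -2.091

p̂₁ = 75/199 = 0.37688, p̂₂ = 151/321 = 0.47040.
Pooled p̂ = (75+151)/(199+321) = 226/520 = 0.43462.
SE = √[p̂(1−p̂)(1/n₁+1/n₂)] = √[0.43462·0.56538·(1/199+1/321)] ≈ 0.044725.
z = (p̂₁ − p̂₂)/SE = (0.37688 − 0.47040)/0.044725 = -0.09352/0.044725 = -2.091.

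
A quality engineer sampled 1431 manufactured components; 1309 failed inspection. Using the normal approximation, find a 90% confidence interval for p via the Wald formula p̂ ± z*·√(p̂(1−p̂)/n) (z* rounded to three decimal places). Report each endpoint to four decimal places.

The sample proportion is 1309/1431 = 0.91474.
Standard error of p̂: √(0.077987/1431) = √0.000054498 = 0.007382.
For 90% confidence, z* = 1.645.
Margin = 1.645·0.007382 = 0.01214.
Interval: 0.91474 ± 0.01214 → (0.9026, 0.9269).

(0.9026, 0.9269)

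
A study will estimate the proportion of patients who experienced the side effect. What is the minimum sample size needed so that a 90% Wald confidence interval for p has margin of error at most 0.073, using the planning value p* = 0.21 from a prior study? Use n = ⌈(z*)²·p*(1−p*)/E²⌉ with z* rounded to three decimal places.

For 90% confidence, z* = 1.645.
p*(1−p*) = 0.1659.
(z*)²·p*(1−p*)/E² = 2.706025·0.1659/0.005329 = 84.243.
⌈84.243⌉ = 85.

n = 85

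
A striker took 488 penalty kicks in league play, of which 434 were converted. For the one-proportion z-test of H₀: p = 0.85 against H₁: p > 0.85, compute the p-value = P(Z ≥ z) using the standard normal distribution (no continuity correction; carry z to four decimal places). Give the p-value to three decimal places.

Sample proportion p̂ = 434/488 = 0.88934.
Under H₀, SE = √(p₀(1−p₀)/n) = √(0.85·0.15/488) = √0.000261270 = 0.016164.
z = (p̂ − p₀)/SE = (434/488 − 0.85)/0.016164 ≈ 2.4341.
From the standard normal, P(Z ≥ z) = 0.007.

p-value = 0.007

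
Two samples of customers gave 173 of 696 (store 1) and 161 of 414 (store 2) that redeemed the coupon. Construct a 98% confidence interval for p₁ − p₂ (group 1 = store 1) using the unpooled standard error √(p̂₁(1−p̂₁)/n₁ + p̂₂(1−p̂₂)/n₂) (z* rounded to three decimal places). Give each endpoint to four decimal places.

(-0.2078, -0.0728)

p̂₁ = 0.24856, p̂₂ = 0.38889, so the observed difference is -0.14033.
SE = √(0.000268361 + 0.000574044) = √0.000842405 = 0.029024.
z* = 2.326 at the 98% level. Margin of error = 0.06751.
Interval: -0.14033 ± 0.06751 → (-0.2078, -0.0728).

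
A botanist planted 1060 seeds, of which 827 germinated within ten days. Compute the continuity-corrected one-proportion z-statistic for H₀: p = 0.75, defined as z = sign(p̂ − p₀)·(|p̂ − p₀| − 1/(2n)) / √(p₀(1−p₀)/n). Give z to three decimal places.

p̂ = 827/1060 = 0.78019. p̂ − p₀ = 0.030189.
1/(2n) = 0.000472.
Corrected numerator: |0.030189| − 0.000472 = 0.029717.
Under H₀, SE = √(p₀(1−p₀)/n) = √(0.75·0.25/1060) = √0.000176887 = 0.013300.
z = +0.029717/0.013300 = 2.234.

z = 2.234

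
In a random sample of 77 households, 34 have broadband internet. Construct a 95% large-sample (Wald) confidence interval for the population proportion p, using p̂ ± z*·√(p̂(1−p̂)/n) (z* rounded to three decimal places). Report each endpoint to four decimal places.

The sample proportion is 34/77 = 0.44156.
SE = √(p̂(1−p̂)/n) = √(0.246585/77) = 0.056590.
The 95% critical value is z* = 1.960.
Margin = 1.960·0.056590 = 0.11092.
Interval: 0.44156 ± 0.11092 → (0.3306, 0.5525).

(0.3306, 0.5525)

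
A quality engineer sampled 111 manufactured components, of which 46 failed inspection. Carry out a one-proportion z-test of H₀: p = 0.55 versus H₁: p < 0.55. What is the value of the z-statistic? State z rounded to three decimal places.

z = -2.871

The sample proportion is 46/111 = 0.41441.
SE₀ = √(0.55·0.45/111) = 0.047220.
Test statistic: z = -0.13559/0.047220 = -2.871.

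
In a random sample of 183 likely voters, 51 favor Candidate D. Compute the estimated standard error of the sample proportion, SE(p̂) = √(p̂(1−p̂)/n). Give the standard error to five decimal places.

SE = 0.03314

p̂ = 51/183 = 0.27869.
p̂(1−p̂) = 0.201022.
SE = √(0.201022/183) = √0.001098481 = 0.03314.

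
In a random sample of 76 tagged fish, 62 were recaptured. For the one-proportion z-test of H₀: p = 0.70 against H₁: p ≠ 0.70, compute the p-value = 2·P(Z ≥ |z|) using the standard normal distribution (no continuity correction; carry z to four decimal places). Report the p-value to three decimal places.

Sample proportion p̂ = 62/76 = 0.81579.
Under H₀, SE = √(p₀(1−p₀)/n) = √(0.70·0.30/76) = √0.002763158 = 0.052566.
z = (p̂ − p₀)/SE = (62/76 − 0.70)/0.052566 ≈ 2.2028.
From the standard normal, 2·P(Z ≥ |z|) = 0.028.

p-value = 0.028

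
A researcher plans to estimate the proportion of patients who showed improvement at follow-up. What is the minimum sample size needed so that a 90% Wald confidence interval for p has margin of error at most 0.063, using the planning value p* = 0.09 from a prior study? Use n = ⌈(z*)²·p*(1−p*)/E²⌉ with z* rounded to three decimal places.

For 90% confidence, z* = 1.645.
p*(1−p*) = 0.09·0.91 = 0.0819.
Required n before rounding: 2.706025 × 0.0819 / 0.063² = 55.839.
Rounding up, n = 56.

n = 56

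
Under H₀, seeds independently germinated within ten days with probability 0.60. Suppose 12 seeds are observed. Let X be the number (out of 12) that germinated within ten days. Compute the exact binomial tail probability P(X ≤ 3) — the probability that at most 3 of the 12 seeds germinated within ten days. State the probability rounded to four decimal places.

X is binomial with n = 12 and p = 0.60.
P(X ≤ 3) = C(12,0)·0.60^0·0.40^12 + C(12,1)·0.60^1·0.40^11 + C(12,2)·0.60^2·0.40^10 + C(12,3)·0.60^3·0.40^9.
= 0.000017 + 0.000302 + 0.002491 + 0.012457 = 0.0153.

P = 0.0153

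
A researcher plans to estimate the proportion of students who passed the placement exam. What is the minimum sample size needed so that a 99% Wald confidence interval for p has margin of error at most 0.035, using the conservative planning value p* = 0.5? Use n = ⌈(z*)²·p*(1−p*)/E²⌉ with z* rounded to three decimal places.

n = 1355

z* = 2.576 at the 99% level.
p*(1−p*) = 0.2500.
Required n before rounding: 6.635776 × 0.2500 / 0.035² = 1354.240.
⌈1354.240⌉ = 1355.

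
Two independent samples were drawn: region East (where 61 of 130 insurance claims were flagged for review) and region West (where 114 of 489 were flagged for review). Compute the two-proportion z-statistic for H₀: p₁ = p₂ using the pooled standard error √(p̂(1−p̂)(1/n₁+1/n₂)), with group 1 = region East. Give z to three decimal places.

z = 5.313

Sample proportions: p̂₁ = 61/130 = 0.46923 and p̂₂ = 114/489 = 0.23313.
Pooling: p̂ = 175/619 = 0.28271.
Pooled SE = √[0.2027868·0.00973730] ≈ 0.044436.
z = (p̂₁ − p̂₂)/SE = (0.46923 − 0.23313)/0.044436 = 0.23610/0.044436 = 5.313.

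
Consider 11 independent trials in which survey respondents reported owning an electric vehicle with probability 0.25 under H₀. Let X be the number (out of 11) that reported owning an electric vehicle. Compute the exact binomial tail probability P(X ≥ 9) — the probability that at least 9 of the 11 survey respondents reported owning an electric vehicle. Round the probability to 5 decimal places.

P = 0.00013

X is binomial with n = 11 and p = 0.25.
P(X ≥ 9) = C(11,9)·0.25^9·0.75^2 + C(11,10)·0.25^10·0.75^1 + C(11,11)·0.25^11·0.75^0.
= 0.000118 + 0.000008 + 0.000000 = 0.00013.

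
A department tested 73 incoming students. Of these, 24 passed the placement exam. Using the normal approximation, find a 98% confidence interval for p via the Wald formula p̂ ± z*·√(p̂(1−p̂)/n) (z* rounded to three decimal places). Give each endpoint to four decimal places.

Sample proportion p̂ = 24/73 = 0.32877.
SE = √(p̂(1−p̂)/n) = √(0.220679/73) = 0.054982.
The 98% critical value is z* = 2.326.
Margin of error: 2.326 × 0.054982 = 0.12789.
CI: 0.32877 ± 0.12789 = (0.2009, 0.4567).

(0.2009, 0.4567)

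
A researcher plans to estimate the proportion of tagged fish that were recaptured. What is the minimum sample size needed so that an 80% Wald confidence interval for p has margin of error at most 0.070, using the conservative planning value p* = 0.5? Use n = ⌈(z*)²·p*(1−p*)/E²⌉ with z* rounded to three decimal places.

n = 84

For 80% confidence, z* = 1.282.
p*(1−p*) = 0.50·0.50 = 0.2500.
(z*)²·p*(1−p*)/E² = 1.643524·0.2500/0.004900 = 83.853.
Rounding up, n = 84.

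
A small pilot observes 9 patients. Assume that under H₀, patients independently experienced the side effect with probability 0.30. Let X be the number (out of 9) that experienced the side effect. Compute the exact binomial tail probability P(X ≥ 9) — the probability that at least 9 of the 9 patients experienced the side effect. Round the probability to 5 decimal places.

P = 0.00002

X ~ Binomial(n=9, p=0.30).
P(X ≥ 9) = C(9,9)·0.30^9·0.70^0.
= 0.000020 = 0.00002.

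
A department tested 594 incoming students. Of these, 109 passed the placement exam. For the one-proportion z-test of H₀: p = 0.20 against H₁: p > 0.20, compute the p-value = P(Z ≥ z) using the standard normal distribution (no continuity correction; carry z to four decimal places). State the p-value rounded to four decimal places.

The sample proportion is 109/594 = 0.18350.
Under H₀, SE = √(p₀(1−p₀)/n) = √(0.20·0.80/594) = √0.000269360 = 0.016412.
z = (p̂ − p₀)/SE = (109/594 − 0.20)/0.016412 ≈ -1.0052.
p-value = P(Z ≥ z) with z = -1.0052 → 0.8426.

p-value = 0.8426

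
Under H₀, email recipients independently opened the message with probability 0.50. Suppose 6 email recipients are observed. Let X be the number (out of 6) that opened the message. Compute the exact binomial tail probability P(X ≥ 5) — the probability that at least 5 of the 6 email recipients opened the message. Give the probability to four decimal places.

X is binomial with n = 6 and p = 0.50.
P(X ≥ 5) = C(6,5)·0.50^5·0.50^1 + C(6,6)·0.50^6·0.50^0.
= 0.093750 + 0.015625 = 0.1094.

P = 0.1094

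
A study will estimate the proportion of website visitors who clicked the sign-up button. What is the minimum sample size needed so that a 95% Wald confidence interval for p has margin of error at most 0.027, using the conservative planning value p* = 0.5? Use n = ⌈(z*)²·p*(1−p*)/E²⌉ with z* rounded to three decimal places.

The 95% critical value is z* = 1.960.
p*(1−p*) = 0.2500.
Required n before rounding: 3.841600 × 0.2500 / 0.027² = 1317.421.
⌈1317.421⌉ = 1318.

n = 1318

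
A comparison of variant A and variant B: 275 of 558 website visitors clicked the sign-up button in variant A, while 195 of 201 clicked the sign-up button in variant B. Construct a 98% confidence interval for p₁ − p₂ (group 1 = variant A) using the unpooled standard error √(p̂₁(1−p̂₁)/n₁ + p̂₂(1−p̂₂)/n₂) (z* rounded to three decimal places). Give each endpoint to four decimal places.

p̂₁ = 275/558 = 0.49283, p̂₂ = 195/201 = 0.97015; p̂₁ − p̂₂ = -0.47732.
Unpooled SE = √(p̂₁(1−p̂₁)/n₁ + p̂₂(1−p̂₂)/n₂) = √(0.000447937 + 0.000144078) = 0.024331.
For 98% confidence, z* = 2.326. Margin = 2.326·0.024331 = 0.05659.
CI: -0.47732 ± 0.05659 = (-0.5339, -0.4207).

(-0.5339, -0.4207)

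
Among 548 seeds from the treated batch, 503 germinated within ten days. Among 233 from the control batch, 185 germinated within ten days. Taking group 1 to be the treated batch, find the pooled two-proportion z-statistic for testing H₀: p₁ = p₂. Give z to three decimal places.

z = 4.891

p̂₁ = 503/548 = 0.91788, p̂₂ = 185/233 = 0.79399.
Pooling: p̂ = 688/781 = 0.88092.
Pooled SE = √[0.1048985·0.00611666] ≈ 0.025330.
z = (p̂₁ − p̂₂)/SE = (0.91788 − 0.79399)/0.025330 = 0.12389/0.025330 = 4.891.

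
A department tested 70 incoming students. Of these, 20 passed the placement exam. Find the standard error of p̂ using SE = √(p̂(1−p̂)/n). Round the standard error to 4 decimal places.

SE = 0.0540

Sample proportion p̂ = 20/70 = 0.28571.
p̂(1−p̂) = 0.204080.
SE = √(0.204080/70) = 0.0540.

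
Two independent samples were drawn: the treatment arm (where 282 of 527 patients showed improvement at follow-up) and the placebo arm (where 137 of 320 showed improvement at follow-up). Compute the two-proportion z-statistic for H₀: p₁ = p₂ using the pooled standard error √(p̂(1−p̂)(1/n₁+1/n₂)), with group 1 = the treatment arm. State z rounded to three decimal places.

p̂₁ = 282/527 = 0.53510, p̂₂ = 137/320 = 0.42812.
Pooled p̂ = (282+137)/(527+320) = 419/847 = 0.49469.
Pooled SE = √[0.2499718·0.00502253] ≈ 0.035433.
z = (p̂₁ − p̂₂)/SE = (0.53510 − 0.42812)/0.035433 = 0.10698/0.035433 = 3.019.

z = 3.019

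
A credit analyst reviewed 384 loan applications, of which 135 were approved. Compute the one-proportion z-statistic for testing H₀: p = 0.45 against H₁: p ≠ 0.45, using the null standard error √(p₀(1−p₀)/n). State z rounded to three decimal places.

The sample proportion is 135/384 = 0.35156.
Null standard error: √(0.45·0.55/384) = √0.000644531 = 0.025388.
z = (0.35156 − 0.45)/0.025388 = -0.09844/0.025388 = -3.877.

z = -3.877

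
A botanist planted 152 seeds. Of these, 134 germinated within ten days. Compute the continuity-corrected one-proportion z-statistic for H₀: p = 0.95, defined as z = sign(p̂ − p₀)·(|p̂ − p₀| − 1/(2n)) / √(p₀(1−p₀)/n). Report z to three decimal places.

Sample proportion p̂ = 134/152 = 0.88158. p̂ − p₀ = -0.068421.
Continuity correction 1/(2n) = 1/304 = 0.003289.
Corrected numerator: |-0.068421| − 0.003289 = 0.065132.
Null standard error: √(0.95·0.05/152) = √0.000312500 = 0.017678.
z = −0.065132/0.017678 = -3.684.

z = -3.684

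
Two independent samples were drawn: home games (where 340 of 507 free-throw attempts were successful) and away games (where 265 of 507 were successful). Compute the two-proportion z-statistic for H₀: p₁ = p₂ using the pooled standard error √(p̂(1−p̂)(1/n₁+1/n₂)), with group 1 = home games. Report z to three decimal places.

z = 4.801

Sample proportions: p̂₁ = 340/507 = 0.67061 and p̂₂ = 265/507 = 0.52268.
Pooled p̂ = (340+265)/(507+507) = 605/1014 = 0.59665.
SE = √[p̂(1−p̂)(1/n₁+1/n₂)] = √[0.59665·0.40335·(1/507+1/507)] ≈ 0.030811.
z = 0.14793/0.030811 = 4.801.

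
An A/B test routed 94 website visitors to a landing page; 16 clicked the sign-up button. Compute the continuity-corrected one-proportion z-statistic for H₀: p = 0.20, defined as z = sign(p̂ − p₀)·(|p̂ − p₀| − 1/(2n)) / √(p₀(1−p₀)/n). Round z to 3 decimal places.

p̂ = 16/94 = 0.17021. p̂ − p₀ = -0.029787.
Continuity correction 1/(2n) = 1/188 = 0.005319.
Corrected numerator: |-0.029787| − 0.005319 = 0.024468.
SE₀ = √(0.20·0.80/94) = 0.041257.
z = −0.024468/0.041257 = -0.593.

z = -0.593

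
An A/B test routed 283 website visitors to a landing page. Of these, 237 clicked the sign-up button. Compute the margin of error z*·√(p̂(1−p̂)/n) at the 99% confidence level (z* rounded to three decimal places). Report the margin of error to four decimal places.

With x = 237 successes in n = 283, p̂ = 0.83746.
Standard error of p̂: √(0.136124/283) = √0.000481002 = 0.021932.
z* = 2.576 at the 99% level.
Margin of error = z*·SE = 2.576 × 0.021932 = 0.0565.

ME = 0.0565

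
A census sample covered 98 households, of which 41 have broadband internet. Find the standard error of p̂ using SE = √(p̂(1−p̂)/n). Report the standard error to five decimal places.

Sample proportion p̂ = 41/98 = 0.41837.
p̂(1−p̂) = 0.41837·0.58163 = 0.243337.
SE = √(0.243337/98) = √0.002483031 = 0.04983.

SE = 0.04983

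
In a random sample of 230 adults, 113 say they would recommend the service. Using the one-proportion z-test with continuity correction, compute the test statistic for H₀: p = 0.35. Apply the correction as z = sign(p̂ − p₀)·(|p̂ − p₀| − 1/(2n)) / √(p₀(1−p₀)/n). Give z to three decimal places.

z = 4.424

The sample proportion is 113/230 = 0.49130. p̂ − p₀ = 0.141304.
Continuity correction 1/(2n) = 1/460 = 0.002174.
Corrected numerator: |0.141304| − 0.002174 = 0.139130.
Null standard error: √(0.35·0.65/230) = √0.000989130 = 0.031450.
z = (+)0.139130/0.031450 = 4.424.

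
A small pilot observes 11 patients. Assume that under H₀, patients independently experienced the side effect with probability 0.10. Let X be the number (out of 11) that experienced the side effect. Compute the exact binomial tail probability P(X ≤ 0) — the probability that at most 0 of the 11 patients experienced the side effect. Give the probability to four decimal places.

P = 0.3138

X ~ Binomial(n=11, p=0.10).
P(X ≤ 0) = C(11,0)·0.10^0·0.90^11.
= 0.313811 = 0.3138.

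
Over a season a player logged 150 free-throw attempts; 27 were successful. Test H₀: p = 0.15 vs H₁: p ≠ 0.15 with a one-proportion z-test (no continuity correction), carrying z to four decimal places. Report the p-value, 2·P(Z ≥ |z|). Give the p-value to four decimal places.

Sample proportion p̂ = 27/150 = 0.18000.
SE₀ = √(0.15·0.85/150) = 0.029155.
z = (p̂ − p₀)/SE = (27/150 − 0.15)/0.029155 ≈ 1.0290.
From the standard normal, 2·P(Z ≥ |z|) = 0.3035.

p-value = 0.3035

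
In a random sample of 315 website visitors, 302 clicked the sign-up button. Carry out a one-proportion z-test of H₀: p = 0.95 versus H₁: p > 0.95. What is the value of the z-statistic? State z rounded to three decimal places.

p̂ = 302/315 = 0.95873.
SE₀ = √(0.95·0.05/315) = 0.012280.
z = (0.95873 − 0.95)/0.012280 = 0.00873/0.012280 = 0.711.

z = 0.711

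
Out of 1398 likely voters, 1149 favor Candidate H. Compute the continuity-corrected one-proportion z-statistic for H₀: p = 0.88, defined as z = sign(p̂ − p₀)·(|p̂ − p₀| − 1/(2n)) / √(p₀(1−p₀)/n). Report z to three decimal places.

z = -6.645

Sample proportion p̂ = 1149/1398 = 0.82189. p̂ − p₀ = -0.058112.
Continuity correction 1/(2n) = 1/2796 = 0.000358.
Corrected numerator: |-0.058112| − 0.000358 = 0.057754.
SE₀ = √(0.88·0.12/1398) = 0.008691.
z = −0.057754/0.008691 = -6.645.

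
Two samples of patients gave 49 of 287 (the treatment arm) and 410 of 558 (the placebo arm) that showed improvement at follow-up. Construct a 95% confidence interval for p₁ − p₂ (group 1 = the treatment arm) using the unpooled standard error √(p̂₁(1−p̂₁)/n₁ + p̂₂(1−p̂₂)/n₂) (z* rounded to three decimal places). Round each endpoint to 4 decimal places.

p̂₁ = 49/287 = 0.17073, p̂₂ = 410/558 = 0.73477; p̂₁ − p̂₂ = -0.56404.
Unpooled SE = √(p̂₁(1−p̂₁)/n₁ + p̂₂(1−p̂₂)/n₂) = √(0.000493318 + 0.000349255) = 0.029027.
For 95% confidence, z* = 1.960. Margin = 1.960·0.029027 = 0.05689.
CI: -0.56404 ± 0.05689 = (-0.6209, -0.5071).

(-0.6209, -0.5071)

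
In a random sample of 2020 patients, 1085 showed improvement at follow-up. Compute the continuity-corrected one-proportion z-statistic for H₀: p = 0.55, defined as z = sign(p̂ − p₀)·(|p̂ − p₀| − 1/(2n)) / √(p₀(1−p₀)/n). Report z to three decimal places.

The sample proportion is 1085/2020 = 0.53713. p̂ − p₀ = -0.012871.
Continuity correction 1/(2n) = 1/4040 = 0.000248.
Corrected numerator: |-0.012871| − 0.000248 = 0.012623.
SE₀ = √(0.55·0.45/2020) = 0.011069.
z = (−)0.012623/0.011069 = -1.140.

z = -1.140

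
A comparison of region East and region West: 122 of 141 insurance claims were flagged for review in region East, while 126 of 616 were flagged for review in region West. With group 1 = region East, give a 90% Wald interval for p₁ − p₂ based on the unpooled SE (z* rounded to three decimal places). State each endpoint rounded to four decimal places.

p̂₁ = 0.86525, p̂₂ = 0.20455, so the observed difference is 0.66070.
SE = √(0.000826906 + 0.000264134) = √0.001091040 = 0.033031.
The 90% critical value is z* = 1.645. Margin = 1.645·0.033031 = 0.05434.
So the interval runs from 0.6064 to 0.7150.

(0.6064, 0.7150)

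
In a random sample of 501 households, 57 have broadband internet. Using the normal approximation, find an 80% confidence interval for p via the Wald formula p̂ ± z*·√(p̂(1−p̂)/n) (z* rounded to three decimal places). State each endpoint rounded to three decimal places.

Sample proportion p̂ = 57/501 = 0.11377.
SE = √(p̂(1−p̂)/n) = √(0.100828/501) = 0.014186.
For 80% confidence, z* = 1.282.
Margin = 1.282·0.014186 = 0.01819.
Interval: 0.11377 ± 0.01819 → (0.096, 0.132).

(0.096, 0.132)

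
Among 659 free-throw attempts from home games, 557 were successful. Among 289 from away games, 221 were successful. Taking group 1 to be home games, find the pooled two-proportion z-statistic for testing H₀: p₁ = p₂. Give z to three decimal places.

Sample proportions: p̂₁ = 557/659 = 0.84522 and p̂₂ = 221/289 = 0.76471.
Pooled p̂ = (557+221)/(659+289) = 778/948 = 0.82068.
SE = √[p̂(1−p̂)(1/n₁+1/n₂)] = √[0.82068·0.17932·(1/659+1/289)] ≈ 0.027066.
z = 0.08051/0.027066 = 2.975.

z = 2.975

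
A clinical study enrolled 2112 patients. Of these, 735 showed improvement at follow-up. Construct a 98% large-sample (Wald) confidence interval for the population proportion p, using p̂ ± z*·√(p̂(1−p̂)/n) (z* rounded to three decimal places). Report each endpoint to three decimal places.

(0.324, 0.372)

Sample proportion p̂ = 735/2112 = 0.34801.
Standard error of p̂: √(0.226899/2112) = √0.000107433 = 0.010365.
The 98% critical value is z* = 2.326.
Margin of error: 2.326 × 0.010365 = 0.02411.
Interval: 0.34801 ± 0.02411 → (0.324, 0.372).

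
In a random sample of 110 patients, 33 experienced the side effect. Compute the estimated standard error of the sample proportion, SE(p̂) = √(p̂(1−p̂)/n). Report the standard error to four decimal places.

p̂ = 33/110 = 0.30000.
p̂(1−p̂) = 0.30000·0.70000 = 0.210000.
SE = √(0.210000/110) = 0.0437.

SE = 0.0437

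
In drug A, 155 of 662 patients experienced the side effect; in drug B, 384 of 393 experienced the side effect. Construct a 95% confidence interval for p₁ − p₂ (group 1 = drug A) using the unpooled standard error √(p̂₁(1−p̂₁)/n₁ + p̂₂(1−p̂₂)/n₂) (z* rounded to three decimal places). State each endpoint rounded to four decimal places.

(-0.7784, -0.7075)

p̂₁ = 0.23414, p̂₂ = 0.97710, so the observed difference is -0.74296.
Unpooled SE = √(p̂₁(1−p̂₁)/n₁ + p̂₂(1−p̂₂)/n₂) = √(0.000270873 + 0.000056937) = 0.018106.
For 95% confidence, z* = 1.960. Margin of error = 0.03549.
CI: -0.74296 ± 0.03549 = (-0.7784, -0.7075).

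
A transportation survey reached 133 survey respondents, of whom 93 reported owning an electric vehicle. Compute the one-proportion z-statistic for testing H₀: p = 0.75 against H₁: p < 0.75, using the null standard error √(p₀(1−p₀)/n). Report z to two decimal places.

z = -1.35

p̂ = 93/133 = 0.69925.
Null standard error: √(0.75·0.25/133) = √0.001409774 = 0.037547.
Test statistic: z = -0.05075/0.037547 = -1.35.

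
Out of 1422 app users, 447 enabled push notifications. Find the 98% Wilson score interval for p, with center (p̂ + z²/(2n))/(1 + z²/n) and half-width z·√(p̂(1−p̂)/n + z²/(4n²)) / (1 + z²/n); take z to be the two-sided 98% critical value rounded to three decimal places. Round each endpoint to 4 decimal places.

Here p̂ = 447/1422 = 0.31435 and z = 2.326 (z² = 5.410276).
Denominator 1 + z²/n = 1 + 5.410276/1422 = 1.003805.
Adjusted center: (0.31435 + z²/(2n))/1.003805 = 0.31505.
Radicand: p̂(1−p̂)/n + z²/(4n²) = 0.000151570 + 0.000000669 = 0.000152239.
Half-width = 2.326·√0.000152239/1.003805 = 0.02859.
CI: 0.31505 ± 0.02859 = (0.2865, 0.3436).

(0.2865, 0.3436)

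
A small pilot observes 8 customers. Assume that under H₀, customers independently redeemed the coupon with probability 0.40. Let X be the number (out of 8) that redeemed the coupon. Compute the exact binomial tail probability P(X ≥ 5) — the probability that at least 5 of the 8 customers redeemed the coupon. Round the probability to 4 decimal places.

P = 0.1737

X is binomial with n = 8 and p = 0.40.
P(X ≥ 5) = C(8,5)·0.40^5·0.60^3 + C(8,6)·0.40^6·0.60^2 + C(8,7)·0.40^7·0.60^1 + C(8,8)·0.40^8·0.60^0.
= 0.123863 + 0.041288 + 0.007864 + 0.000655 = 0.1737.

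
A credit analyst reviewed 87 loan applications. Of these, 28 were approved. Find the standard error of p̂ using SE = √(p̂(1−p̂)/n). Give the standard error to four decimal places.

SE = 0.0501

The sample proportion is 28/87 = 0.32184.
p̂(1−p̂) = 0.32184·0.67816 = 0.218259.
SE = √(0.218259/87) = √0.002508724 = 0.0501.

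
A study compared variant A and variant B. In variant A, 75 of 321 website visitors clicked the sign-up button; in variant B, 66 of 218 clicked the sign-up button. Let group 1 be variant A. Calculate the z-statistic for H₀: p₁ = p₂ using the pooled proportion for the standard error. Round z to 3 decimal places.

Sample proportions: p̂₁ = 75/321 = 0.23364 and p̂₂ = 66/218 = 0.30275.
Pooled p̂ = (75+66)/(321+218) = 141/539 = 0.26160.
Pooled SE = √[0.1931633·0.00770242] ≈ 0.038572.
z = -0.06911/0.038572 = -1.792.

z = -1.792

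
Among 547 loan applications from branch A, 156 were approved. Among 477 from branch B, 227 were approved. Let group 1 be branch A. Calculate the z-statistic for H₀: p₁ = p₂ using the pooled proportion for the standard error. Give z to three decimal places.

z = -6.291

p̂₁ = 156/547 = 0.28519, p̂₂ = 227/477 = 0.47589.
Pooled p̂ = (156+227)/(547+477) = 383/1024 = 0.37402.
SE = √[p̂(1−p̂)(1/n₁+1/n₂)] = √[0.37402·0.62598·(1/547+1/477)] ≈ 0.030313.
z = (p̂₁ − p̂₂)/SE = (0.28519 − 0.47589)/0.030313 = -0.19070/0.030313 = -6.291.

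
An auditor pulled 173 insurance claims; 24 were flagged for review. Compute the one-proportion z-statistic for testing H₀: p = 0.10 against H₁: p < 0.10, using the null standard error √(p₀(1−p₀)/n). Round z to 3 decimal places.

With x = 24 successes in n = 173, p̂ = 0.13873.
SE₀ = √(0.10·0.90/173) = 0.022809.
Test statistic: z = 0.03873/0.022809 = 1.698.

z = 1.698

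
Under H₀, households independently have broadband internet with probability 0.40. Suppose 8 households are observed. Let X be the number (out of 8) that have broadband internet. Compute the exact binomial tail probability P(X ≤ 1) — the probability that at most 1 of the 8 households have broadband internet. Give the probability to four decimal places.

X is binomial with n = 8 and p = 0.40.
P(X ≤ 1) = C(8,0)·0.40^0·0.60^8 + C(8,1)·0.40^1·0.60^7.
= 0.016796 + 0.089580 = 0.1064.

P = 0.1064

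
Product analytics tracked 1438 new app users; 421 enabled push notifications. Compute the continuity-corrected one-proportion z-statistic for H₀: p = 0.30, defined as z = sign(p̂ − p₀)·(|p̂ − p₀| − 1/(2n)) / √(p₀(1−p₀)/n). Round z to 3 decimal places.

z = -0.570

The sample proportion is 421/1438 = 0.29277. p̂ − p₀ = -0.007232.
1/(2n) = 0.000348.
Corrected numerator: |-0.007232| − 0.000348 = 0.006884.
SE₀ = √(0.30·0.70/1438) = 0.012085.
z = (−)0.006884/0.012085 = -0.570.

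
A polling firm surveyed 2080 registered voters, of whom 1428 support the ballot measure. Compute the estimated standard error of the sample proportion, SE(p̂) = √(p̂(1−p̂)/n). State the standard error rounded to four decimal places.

SE = 0.0102

Sample proportion p̂ = 1428/2080 = 0.68654.
p̂(1−p̂) = 0.215203.
SE = √(0.215203/2080) = 0.0102.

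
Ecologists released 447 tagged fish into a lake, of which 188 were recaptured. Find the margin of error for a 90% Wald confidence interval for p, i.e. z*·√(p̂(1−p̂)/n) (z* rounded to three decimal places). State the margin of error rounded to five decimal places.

The sample proportion is 188/447 = 0.42058.
SE(p̂) = √(0.42058·0.57942/447) = 0.023349.
z* = 1.645 at the 90% level.
ME = 1.645·0.023349 = 0.03841.

ME = 0.03841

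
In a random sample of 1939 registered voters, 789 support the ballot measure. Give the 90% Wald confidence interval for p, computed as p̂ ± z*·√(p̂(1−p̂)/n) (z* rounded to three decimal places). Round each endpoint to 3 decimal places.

(0.389, 0.425)

The sample proportion is 789/1939 = 0.40691.
Standard error of p̂: √(0.241334/1939) = √0.000124463 = 0.011156.
For 90% confidence, z* = 1.645.
Margin of error: 1.645 × 0.011156 = 0.01835.
So the interval runs from 0.389 to 0.425.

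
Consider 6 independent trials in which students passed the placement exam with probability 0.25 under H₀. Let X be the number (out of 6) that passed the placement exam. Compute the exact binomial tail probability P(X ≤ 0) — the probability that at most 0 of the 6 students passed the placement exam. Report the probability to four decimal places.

P = 0.1780

X ~ Binomial(n=6, p=0.25).
P(X ≤ 0) = C(6,0)·0.25^0·0.75^6.
= 0.177979 = 0.1780.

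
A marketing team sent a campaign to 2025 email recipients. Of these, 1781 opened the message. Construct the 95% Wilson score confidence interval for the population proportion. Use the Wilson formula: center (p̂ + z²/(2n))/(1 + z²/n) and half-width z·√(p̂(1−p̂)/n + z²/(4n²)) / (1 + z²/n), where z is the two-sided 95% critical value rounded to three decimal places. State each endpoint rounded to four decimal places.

(0.8646, 0.8930)

Here p̂ = 1781/2025 = 0.87951 and z = 1.960 (z² = 3.841600).
1 + z²/n = 1.001897.
Adjusted center: (0.87951 + z²/(2n))/1.001897 = 0.87879.
Radicand: p̂(1−p̂)/n + z²/(4n²) = 0.000052333 + 0.000000234 = 0.000052567.
Half-width = 1.960·√0.000052567/1.001897 = 0.01418.
Interval: 0.87879 ± 0.01418 → (0.8646, 0.8930).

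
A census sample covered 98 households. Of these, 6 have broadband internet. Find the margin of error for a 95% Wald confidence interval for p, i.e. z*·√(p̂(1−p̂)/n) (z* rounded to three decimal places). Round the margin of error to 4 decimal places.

p̂ = 6/98 = 0.06122.
Standard error of p̂: √(0.057476/98) = √0.000586490 = 0.024218.
The 95% critical value is z* = 1.960.
Margin of error = z*·SE = 1.960 × 0.024218 = 0.0475.

ME = 0.0475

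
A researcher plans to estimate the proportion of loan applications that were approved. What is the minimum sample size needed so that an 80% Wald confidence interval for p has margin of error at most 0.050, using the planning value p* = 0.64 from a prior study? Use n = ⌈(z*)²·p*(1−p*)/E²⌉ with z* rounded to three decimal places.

For 80% confidence, z* = 1.282.
p*(1−p*) = 0.2304.
(z*)²·p*(1−p*)/E² = 1.643524·0.2304/0.002500 = 151.467.
⌈151.467⌉ = 152.

n = 152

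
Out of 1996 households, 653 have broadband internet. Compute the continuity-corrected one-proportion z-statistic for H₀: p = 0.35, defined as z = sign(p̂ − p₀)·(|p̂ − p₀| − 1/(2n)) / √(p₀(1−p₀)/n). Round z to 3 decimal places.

z = -2.116

With x = 653 successes in n = 1996, p̂ = 0.32715. p̂ − p₀ = -0.022846.
Continuity correction 1/(2n) = 1/3992 = 0.000251.
Corrected numerator: |-0.022846| − 0.000251 = 0.022595.
Null standard error: √(0.35·0.65/1996) = √0.000113978 = 0.010676.
z = −0.022595/0.010676 = -2.116.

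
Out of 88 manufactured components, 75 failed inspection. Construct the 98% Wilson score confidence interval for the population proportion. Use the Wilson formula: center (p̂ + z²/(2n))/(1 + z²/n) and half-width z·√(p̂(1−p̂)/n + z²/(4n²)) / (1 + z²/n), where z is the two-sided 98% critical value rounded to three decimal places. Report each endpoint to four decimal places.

Here p̂ = 75/88 = 0.85227 and z = 2.326 (z² = 5.410276).
1 + z²/n = 1.061480.
Center = (0.85227 + 0.030740)/1.061480 = 0.83187.
Radicand: p̂(1−p̂)/n + z²/(4n²) = 0.001430726 + 0.000174660 = 0.001605386.
Half-width = z·√(radicand)/denom = 2.326·0.040067/1.061480 = 0.08780.
Interval: 0.83187 ± 0.08780 → (0.7441, 0.9197).

(0.7441, 0.9197)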